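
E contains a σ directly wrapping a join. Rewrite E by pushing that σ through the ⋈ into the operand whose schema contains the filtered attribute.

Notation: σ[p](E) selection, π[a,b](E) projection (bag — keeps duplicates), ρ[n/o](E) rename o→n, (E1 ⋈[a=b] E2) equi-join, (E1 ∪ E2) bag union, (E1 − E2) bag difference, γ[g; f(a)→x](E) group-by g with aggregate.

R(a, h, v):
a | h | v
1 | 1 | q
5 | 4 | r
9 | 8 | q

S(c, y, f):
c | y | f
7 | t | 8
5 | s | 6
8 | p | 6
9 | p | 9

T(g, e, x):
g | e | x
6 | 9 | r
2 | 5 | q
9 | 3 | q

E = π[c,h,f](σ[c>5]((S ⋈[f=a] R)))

σ filters on c, owned by the left side.
E' = π[c,h,f]((σ[c>5](S) ⋈[f=a] R))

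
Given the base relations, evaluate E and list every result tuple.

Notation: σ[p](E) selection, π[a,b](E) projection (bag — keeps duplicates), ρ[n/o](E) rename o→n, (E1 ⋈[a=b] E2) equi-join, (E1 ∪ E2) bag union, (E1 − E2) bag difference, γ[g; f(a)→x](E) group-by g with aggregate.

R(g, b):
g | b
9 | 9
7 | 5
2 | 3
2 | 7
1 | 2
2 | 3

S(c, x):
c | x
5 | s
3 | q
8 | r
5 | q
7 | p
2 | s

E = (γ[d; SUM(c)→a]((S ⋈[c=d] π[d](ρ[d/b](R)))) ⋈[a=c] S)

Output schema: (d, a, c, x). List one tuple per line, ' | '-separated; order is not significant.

Row counts bottom-up:
  S → 6
  R → 6
  ρ[d/b](R) → 6
  π[d](ρ[d/b](R)) → 6
  (S ⋈[c=d] π[d](ρ[d/b](R))) → 6
  γ[d; SUM(c)→a]((S ⋈[c=d] π[d](ρ[d/b](R)))) → 4
  S → 6
  (γ[d; SUM(c)→a]((S ⋈[c=d] π[d](ρ[d/b](R)))) ⋈[a=c] S) → 2

== RESULT ==
d | a | c | x
2 | 2 | 2 | s
7 | 7 | 7 | p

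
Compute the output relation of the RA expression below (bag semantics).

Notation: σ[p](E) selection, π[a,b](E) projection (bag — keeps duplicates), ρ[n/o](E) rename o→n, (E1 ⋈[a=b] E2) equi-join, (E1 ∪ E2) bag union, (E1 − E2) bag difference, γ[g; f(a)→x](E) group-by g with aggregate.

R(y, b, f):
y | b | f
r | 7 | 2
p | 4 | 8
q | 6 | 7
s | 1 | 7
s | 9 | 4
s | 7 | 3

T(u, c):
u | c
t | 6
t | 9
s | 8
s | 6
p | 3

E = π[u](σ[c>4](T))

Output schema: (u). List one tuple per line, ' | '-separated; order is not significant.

Per-node cardinality:
  T → 5
  σ[c>4](T) → 4
  π[u](σ[c>4](T)) → 4

== RESULT ==
u
s
s
t
t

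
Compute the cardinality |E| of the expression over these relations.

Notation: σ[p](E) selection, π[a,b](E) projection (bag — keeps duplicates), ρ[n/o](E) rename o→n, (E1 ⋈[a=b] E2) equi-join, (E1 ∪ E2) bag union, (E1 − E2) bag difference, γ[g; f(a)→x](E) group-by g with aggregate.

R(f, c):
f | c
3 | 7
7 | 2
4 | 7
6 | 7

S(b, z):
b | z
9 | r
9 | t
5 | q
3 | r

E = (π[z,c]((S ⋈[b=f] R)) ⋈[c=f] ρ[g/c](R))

Subexpression sizes:
  S → 4
  R → 4
  (S ⋈[b=f] R) → 1
  π[z,c]((S ⋈[b=f] R)) → 1
  R → 4
  ρ[g/c](R) → 4
  (π[z,c]((S ⋈[b=f] R)) ⋈[c=f] ρ[g/c](R)) → 1

|E| = 1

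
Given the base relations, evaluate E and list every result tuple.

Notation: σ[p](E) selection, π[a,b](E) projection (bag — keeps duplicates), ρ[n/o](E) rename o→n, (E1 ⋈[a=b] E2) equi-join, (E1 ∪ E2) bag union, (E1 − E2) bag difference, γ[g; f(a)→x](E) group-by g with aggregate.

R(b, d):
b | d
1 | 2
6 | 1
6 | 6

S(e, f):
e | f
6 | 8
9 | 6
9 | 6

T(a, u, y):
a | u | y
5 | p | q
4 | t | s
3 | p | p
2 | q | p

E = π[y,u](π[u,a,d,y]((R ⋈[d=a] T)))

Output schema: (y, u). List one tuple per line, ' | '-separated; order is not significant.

Stepwise |·|:
  R → 3
  T → 4
  (R ⋈[d=a] T) → 1
  π[u,a,d,y]((R ⋈[d=a] T)) → 1
  π[y,u](π[u,a,d,y]((R ⋈[d=a] T))) → 1

== RESULT ==
y | u
p | q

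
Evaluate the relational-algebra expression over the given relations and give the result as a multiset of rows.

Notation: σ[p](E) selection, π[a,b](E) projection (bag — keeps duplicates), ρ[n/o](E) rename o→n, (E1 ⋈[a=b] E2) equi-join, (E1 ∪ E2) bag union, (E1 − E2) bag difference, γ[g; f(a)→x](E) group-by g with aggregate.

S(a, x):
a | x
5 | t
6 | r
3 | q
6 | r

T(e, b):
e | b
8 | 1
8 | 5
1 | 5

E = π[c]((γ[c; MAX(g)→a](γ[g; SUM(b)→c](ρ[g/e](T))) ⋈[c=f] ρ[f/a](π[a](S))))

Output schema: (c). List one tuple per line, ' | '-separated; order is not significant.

Row counts bottom-up:
  T → 3
  ρ[g/e](T) → 3
  γ[g; SUM(b)→c](ρ[g/e](T)) → 2
  γ[c; MAX(g)→a](γ[g; SUM(b)→c](ρ[g/e](T))) → 2
  S → 4
  π[a](S) → 4
  ρ[f/a](π[a](S)) → 4
  (γ[c; MAX(g)→a](γ[g; SUM(b)→c](ρ[g/e](T))) ⋈[c=f] ρ[f/a](π[a](S))) → 3
  π[c]((γ[c; MAX(g)→a](γ[g; SUM(b)→c](ρ[g/e](T))) ⋈[c=f] ρ[f/a](π[a](S)))) → 3

== RESULT ==
c
5
6
6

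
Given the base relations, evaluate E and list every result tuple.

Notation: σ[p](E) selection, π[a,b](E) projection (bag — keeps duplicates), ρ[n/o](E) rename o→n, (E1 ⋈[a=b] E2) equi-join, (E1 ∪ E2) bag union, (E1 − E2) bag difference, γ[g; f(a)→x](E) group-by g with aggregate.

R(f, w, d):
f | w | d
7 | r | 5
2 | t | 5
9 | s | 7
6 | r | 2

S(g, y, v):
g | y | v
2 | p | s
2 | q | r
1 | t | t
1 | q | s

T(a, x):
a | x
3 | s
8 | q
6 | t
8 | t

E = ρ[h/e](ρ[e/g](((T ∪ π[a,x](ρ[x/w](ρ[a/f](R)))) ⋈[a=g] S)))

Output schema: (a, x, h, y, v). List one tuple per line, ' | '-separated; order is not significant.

Stepwise |·|:
  T → 4
  R → 4
  ρ[a/f](R) → 4
  ρ[x/w](ρ[a/f](R)) → 4
  π[a,x](ρ[x/w](ρ[a/f](R))) → 4
  (T ∪ π[a,x](ρ[x/w](ρ[a/f](R)))) → 8
  S → 4
  ((T ∪ π[a,x](ρ[x/w](ρ[a/f](R)))) ⋈[a=g] S) → 2
  ρ[e/g](((T ∪ π[a,x](ρ[x/w](ρ[a/f](R)))) ⋈[a=g] S)) → 2
  ρ[h/e](ρ[e/g](((T ∪ π[a,x](ρ[x/w](ρ[a/f](R)))) ⋈[a=g] S))) → 2

== RESULT ==
a | x | h | y | v
2 | t | 2 | p | s
2 | t | 2 | q | r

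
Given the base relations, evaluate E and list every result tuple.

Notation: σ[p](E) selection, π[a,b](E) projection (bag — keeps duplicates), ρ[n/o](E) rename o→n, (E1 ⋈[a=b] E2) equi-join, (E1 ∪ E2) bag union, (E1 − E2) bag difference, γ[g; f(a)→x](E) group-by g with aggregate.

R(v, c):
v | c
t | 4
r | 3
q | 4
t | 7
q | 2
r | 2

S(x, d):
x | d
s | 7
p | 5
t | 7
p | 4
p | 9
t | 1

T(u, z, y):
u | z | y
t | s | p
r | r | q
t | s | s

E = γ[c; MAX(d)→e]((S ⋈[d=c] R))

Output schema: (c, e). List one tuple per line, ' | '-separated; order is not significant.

Stepwise |·|:
  S → 6
  R → 6
  (S ⋈[d=c] R) → 4
  γ[c; MAX(d)→e]((S ⋈[d=c] R)) → 2

== RESULT ==
c | e
4 | 4
7 | 7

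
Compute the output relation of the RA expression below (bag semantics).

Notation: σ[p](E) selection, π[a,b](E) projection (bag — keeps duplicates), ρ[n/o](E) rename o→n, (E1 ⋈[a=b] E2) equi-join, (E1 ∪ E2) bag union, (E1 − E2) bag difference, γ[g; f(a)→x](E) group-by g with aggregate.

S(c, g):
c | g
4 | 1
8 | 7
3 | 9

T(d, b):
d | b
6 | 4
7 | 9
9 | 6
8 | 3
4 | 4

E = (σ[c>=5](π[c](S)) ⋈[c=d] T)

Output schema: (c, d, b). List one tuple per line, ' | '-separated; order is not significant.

Subexpression sizes:
  S → 3
  π[c](S) → 3
  σ[c>=5](π[c](S)) → 1
  T → 5
  (σ[c>=5](π[c](S)) ⋈[c=d] T) → 1

== RESULT ==
c | d | b
8 | 8 | 3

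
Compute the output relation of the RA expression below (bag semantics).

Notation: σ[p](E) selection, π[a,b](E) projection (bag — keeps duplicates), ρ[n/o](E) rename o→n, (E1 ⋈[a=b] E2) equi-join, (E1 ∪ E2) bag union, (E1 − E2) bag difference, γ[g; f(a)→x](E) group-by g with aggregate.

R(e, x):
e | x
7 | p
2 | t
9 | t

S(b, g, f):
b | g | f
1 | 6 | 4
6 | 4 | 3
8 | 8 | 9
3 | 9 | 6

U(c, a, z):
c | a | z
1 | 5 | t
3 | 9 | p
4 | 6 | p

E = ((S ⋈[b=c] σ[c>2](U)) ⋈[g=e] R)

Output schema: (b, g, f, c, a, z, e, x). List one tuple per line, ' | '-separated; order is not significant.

Stepwise |·|:
  S → 4
  U → 3
  σ[c>2](U) → 2
  (S ⋈[b=c] σ[c>2](U)) → 1
  R → 3
  ((S ⋈[b=c] σ[c>2](U)) ⋈[g=e] R) → 1

== RESULT ==
b | g | f | c | a | z | e | x
3 | 9 | 6 | 3 | 9 | p | 9 | t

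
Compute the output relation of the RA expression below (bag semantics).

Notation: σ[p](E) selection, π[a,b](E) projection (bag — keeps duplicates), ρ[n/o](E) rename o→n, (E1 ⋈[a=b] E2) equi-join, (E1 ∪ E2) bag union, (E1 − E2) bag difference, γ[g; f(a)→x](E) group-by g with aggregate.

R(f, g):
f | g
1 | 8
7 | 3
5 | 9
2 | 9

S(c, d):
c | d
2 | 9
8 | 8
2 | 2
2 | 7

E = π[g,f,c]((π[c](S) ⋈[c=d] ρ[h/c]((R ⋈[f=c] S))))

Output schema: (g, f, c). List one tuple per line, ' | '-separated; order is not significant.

Per-node cardinality:
  S → 4
  π[c](S) → 4
  R → 4
  S → 4
  (R ⋈[f=c] S) → 3
  ρ[h/c]((R ⋈[f=c] S)) → 3
  (π[c](S) ⋈[c=d] ρ[h/c]((R ⋈[f=c] S))) → 3
  π[g,f,c]((π[c](S) ⋈[c=d] ρ[h/c]((R ⋈[f=c] S)))) → 3

== RESULT ==
g | f | c
9 | 2 | 2
9 | 2 | 2
9 | 2 | 2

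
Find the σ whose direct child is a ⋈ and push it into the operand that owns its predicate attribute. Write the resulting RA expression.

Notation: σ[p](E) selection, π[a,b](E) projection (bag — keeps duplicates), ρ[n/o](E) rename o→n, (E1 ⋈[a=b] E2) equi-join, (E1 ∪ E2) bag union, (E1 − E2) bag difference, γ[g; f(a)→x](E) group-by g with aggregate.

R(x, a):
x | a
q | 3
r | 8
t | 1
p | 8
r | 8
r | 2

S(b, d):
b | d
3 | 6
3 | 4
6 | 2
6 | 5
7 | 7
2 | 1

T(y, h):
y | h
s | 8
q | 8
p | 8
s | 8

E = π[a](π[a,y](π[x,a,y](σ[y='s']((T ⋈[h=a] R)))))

σ filters on y, owned by the left side.
E' = π[a](π[a,y](π[x,a,y]((σ[y='s'](T) ⋈[h=a] R))))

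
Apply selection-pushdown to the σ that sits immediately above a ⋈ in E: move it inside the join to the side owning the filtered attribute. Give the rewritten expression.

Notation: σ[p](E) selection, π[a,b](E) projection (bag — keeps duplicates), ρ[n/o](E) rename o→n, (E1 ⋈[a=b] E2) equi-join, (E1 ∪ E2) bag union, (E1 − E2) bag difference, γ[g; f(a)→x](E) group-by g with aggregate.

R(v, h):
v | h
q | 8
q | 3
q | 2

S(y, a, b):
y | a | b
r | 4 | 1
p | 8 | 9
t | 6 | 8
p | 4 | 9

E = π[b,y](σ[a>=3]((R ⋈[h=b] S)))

σ filters on a, owned by the right side.
E' = π[b,y]((R ⋈[h=b] σ[a>=3](S)))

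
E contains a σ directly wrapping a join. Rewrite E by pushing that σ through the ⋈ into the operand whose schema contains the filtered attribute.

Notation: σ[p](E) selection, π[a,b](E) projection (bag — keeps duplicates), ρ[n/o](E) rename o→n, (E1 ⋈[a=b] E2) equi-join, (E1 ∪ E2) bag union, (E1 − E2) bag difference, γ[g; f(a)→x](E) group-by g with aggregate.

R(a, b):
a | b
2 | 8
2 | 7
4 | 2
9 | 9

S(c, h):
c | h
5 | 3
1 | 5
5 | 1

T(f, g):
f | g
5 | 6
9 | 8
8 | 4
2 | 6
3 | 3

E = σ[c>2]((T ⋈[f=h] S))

σ filters on c, owned by the right side.
E' = (T ⋈[f=h] σ[c>2](S))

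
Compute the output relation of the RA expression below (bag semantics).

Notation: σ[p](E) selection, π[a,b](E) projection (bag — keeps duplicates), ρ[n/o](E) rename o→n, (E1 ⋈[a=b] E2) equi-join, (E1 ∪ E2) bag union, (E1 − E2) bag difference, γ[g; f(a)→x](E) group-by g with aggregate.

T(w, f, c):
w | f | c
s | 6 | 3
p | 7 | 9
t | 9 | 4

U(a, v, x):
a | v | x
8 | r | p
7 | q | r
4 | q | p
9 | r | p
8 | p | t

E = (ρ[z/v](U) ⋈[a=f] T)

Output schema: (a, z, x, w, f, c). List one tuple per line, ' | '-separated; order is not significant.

Row counts bottom-up:
  U → 5
  ρ[z/v](U) → 5
  T → 3
  (ρ[z/v](U) ⋈[a=f] T) → 2

== RESULT ==
a | z | x | w | f | c
7 | q | r | p | 7 | 9
9 | r | p | t | 9 | 4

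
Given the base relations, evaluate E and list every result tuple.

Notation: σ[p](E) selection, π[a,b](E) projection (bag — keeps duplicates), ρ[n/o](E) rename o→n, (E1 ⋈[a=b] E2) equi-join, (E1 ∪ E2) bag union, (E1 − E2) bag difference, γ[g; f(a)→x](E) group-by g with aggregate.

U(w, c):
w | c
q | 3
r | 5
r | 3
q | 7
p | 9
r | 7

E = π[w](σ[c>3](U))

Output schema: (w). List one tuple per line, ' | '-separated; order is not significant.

Subexpression sizes:
  U → 6
  σ[c>3](U) → 4
  π[w](σ[c>3](U)) → 4

== RESULT ==
w
p
q
r
r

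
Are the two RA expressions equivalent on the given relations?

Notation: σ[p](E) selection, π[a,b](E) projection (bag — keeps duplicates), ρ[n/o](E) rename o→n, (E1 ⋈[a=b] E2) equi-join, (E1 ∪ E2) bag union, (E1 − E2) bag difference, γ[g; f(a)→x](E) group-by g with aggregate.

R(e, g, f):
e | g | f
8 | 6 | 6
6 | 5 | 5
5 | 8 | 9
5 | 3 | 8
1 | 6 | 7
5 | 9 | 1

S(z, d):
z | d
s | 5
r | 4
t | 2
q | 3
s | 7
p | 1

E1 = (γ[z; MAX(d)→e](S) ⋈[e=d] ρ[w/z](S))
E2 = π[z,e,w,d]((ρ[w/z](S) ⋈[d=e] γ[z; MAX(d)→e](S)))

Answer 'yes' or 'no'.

E1 per-node cardinality:
  S → 6
  γ[z; MAX(d)→e](S) → 5
  S → 6
  ρ[w/z](S) → 6
  (γ[z; MAX(d)→e](S) ⋈[e=d] ρ[w/z](S)) → 5
E2 per-node cardinality:
  S → 6
  ρ[w/z](S) → 6
  S → 6
  γ[z; MAX(d)→e](S) → 5
  (ρ[w/z](S) ⋈[d=e] γ[z; MAX(d)→e](S)) → 5
  π[z,e,w,d]((ρ[w/z](S) ⋈[d=e] γ[z; MAX(d)→e](S))) → 5

E1 and E2 produce the same multiset:
z | e | w | d
p | 1 | p | 1
q | 3 | q | 3
r | 4 | r | 4
s | 7 | s | 7
t | 2 | t | 2

yes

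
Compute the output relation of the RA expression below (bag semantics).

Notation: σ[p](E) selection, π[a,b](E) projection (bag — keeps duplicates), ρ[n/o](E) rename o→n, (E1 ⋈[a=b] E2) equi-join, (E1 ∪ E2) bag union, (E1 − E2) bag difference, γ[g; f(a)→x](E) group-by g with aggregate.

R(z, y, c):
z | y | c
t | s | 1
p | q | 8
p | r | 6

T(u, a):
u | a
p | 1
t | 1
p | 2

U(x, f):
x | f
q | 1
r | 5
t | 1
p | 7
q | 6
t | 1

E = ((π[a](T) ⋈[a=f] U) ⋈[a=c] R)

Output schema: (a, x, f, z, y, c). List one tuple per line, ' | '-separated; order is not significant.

Stepwise |·|:
  T → 3
  π[a](T) → 3
  U → 6
  (π[a](T) ⋈[a=f] U) → 6
  R → 3
  ((π[a](T) ⋈[a=f] U) ⋈[a=c] R) → 6

== RESULT ==
a | x | f | z | y | c
1 | q | 1 | t | s | 1
1 | q | 1 | t | s | 1
1 | t | 1 | t | s | 1
1 | t | 1 | t | s | 1
1 | t | 1 | t | s | 1
1 | t | 1 | t | s | 1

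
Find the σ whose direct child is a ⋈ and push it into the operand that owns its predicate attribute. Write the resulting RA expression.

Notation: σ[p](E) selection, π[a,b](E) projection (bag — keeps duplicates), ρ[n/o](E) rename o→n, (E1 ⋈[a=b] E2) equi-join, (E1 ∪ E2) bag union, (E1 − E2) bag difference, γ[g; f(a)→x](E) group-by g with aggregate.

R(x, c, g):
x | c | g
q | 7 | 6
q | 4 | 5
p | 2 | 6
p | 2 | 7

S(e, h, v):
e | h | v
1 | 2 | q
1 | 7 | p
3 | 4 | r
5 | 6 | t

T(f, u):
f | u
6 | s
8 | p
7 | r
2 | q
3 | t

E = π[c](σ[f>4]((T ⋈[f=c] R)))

σ filters on f, owned by the left side.
E' = π[c]((σ[f>4](T) ⋈[f=c] R))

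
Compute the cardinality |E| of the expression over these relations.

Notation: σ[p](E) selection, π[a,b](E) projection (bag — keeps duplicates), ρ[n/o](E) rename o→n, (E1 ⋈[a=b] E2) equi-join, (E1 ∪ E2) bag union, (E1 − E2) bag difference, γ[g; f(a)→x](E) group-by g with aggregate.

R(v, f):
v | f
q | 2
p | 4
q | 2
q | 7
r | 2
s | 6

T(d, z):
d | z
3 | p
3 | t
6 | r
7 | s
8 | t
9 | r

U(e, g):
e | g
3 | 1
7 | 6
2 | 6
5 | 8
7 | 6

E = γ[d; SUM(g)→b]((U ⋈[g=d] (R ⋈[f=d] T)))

Subexpression sizes:
  U → 5
  R → 6
  T → 6
  (R ⋈[f=d] T) → 2
  (U ⋈[g=d] (R ⋈[f=d] T)) → 3
  γ[d; SUM(g)→b]((U ⋈[g=d] (R ⋈[f=d] T))) → 1

|E| = 1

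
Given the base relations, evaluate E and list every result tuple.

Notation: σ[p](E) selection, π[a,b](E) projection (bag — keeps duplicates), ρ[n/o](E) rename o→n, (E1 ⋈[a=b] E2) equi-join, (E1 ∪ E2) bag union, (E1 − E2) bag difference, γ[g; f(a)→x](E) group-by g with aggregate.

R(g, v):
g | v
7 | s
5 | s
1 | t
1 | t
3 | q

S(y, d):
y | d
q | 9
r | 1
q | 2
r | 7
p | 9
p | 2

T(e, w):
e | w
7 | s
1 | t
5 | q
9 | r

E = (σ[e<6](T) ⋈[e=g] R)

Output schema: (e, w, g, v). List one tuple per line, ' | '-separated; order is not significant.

Per-node cardinality:
  T → 4
  σ[e<6](T) → 2
  R → 5
  (σ[e<6](T) ⋈[e=g] R) → 3

== RESULT ==
e | w | g | v
1 | t | 1 | t
1 | t | 1 | t
5 | q | 5 | s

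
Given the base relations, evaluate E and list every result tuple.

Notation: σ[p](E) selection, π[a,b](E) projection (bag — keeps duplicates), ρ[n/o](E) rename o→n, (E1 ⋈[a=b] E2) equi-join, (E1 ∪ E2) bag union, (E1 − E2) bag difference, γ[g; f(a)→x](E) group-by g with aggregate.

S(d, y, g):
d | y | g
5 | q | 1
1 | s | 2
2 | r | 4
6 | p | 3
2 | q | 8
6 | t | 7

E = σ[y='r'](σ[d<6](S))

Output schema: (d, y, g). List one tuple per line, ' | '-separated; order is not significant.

Subexpression sizes:
  S → 6
  σ[d<6](S) → 4
  σ[y='r'](σ[d<6](S)) → 1

== RESULT ==
d | y | g
2 | r | 4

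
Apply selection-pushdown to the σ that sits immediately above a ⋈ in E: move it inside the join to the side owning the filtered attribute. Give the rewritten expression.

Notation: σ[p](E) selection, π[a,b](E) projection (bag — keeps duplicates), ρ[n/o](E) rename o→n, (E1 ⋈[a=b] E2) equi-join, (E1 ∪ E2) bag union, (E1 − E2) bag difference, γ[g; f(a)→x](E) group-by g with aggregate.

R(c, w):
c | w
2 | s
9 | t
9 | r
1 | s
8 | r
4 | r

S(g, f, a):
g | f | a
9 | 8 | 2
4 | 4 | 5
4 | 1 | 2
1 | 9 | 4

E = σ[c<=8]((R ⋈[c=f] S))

σ filters on c, owned by the left side.
E' = (σ[c<=8](R) ⋈[c=f] S)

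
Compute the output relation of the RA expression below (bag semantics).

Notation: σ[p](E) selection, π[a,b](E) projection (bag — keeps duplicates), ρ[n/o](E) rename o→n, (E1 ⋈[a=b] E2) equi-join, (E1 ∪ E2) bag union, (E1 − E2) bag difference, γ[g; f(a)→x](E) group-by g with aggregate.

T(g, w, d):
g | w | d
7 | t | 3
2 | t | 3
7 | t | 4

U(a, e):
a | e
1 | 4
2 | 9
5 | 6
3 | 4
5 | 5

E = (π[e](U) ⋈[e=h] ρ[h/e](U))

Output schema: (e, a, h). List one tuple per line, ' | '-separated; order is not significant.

Per-node cardinality:
  U → 5
  π[e](U) → 5
  U → 5
  ρ[h/e](U) → 5
  (π[e](U) ⋈[e=h] ρ[h/e](U)) → 7

== RESULT ==
e | a | h
4 | 1 | 4
4 | 1 | 4
4 | 3 | 4
4 | 3 | 4
5 | 5 | 5
6 | 5 | 6
9 | 2 | 9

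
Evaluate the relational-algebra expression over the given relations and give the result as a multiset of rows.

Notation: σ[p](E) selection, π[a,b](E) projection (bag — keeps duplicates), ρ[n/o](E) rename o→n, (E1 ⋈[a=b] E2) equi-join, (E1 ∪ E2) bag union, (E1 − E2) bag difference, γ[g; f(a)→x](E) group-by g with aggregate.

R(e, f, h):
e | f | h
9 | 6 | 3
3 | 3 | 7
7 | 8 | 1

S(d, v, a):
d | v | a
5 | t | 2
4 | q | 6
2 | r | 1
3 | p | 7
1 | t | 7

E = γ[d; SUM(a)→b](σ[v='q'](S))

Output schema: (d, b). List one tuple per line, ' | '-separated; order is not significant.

Row counts bottom-up:
  S → 5
  σ[v='q'](S) → 1
  γ[d; SUM(a)→b](σ[v='q'](S)) → 1

== RESULT ==
d | b
4 | 6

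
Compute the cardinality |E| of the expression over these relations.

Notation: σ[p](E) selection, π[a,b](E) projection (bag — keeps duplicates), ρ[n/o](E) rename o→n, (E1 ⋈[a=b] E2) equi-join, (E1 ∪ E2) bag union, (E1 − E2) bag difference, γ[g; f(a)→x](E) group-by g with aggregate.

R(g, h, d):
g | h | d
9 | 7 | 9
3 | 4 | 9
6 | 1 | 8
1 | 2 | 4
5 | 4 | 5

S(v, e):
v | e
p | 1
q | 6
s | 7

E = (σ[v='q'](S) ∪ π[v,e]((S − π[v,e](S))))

Per-node cardinality:
  S → 3
  σ[v='q'](S) → 1
  S → 3
  S → 3
  π[v,e](S) → 3
  (S − π[v,e](S)) → 0
  π[v,e]((S − π[v,e](S))) → 0
  (σ[v='q'](S) ∪ π[v,e]((S − π[v,e](S)))) → 1

|E| = 1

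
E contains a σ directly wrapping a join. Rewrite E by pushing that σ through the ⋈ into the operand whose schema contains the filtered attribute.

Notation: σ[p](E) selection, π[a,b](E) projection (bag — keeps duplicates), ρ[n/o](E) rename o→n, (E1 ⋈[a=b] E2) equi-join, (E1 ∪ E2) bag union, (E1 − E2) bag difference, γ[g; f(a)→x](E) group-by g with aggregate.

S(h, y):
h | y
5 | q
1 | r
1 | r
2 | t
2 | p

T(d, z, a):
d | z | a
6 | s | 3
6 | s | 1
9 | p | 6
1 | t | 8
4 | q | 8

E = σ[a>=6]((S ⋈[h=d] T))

σ filters on a, owned by the right side.
E' = (S ⋈[h=d] σ[a>=6](T))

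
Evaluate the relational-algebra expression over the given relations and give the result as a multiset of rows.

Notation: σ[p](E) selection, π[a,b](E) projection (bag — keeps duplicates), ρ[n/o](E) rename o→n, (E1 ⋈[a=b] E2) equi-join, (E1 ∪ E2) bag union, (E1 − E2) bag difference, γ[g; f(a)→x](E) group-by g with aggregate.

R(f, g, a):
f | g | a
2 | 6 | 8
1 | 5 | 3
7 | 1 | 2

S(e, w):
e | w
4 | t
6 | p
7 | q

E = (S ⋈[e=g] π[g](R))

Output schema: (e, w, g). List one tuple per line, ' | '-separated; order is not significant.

Subexpression sizes:
  S → 3
  R → 3
  π[g](R) → 3
  (S ⋈[e=g] π[g](R)) → 1

== RESULT ==
e | w | g
6 | p | 6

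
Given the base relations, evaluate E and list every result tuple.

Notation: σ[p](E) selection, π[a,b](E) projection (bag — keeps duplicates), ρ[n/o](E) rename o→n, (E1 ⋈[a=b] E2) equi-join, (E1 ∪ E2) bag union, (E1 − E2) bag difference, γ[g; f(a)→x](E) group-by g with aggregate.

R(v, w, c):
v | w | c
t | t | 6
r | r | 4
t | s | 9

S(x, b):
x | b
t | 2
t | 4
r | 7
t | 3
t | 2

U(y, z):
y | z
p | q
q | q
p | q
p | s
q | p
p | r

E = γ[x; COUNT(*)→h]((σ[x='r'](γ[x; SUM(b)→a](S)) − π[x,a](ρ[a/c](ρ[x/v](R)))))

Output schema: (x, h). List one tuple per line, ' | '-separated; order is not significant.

Stepwise |·|:
  S → 5
  γ[x; SUM(b)→a](S) → 2
  σ[x='r'](γ[x; SUM(b)→a](S)) → 1
  R → 3
  ρ[x/v](R) → 3
  ρ[a/c](ρ[x/v](R)) → 3
  π[x,a](ρ[a/c](ρ[x/v](R))) → 3
  (σ[x='r'](γ[x; SUM(b)→a](S)) − π[x,a](ρ[a/c](ρ[x/v](R)))) → 1
  γ[x; COUNT(*)→h]((σ[x='r'](γ[x; SUM(b)→a](S)) − π[x,a](ρ[a/c](ρ[x/v](R))))) → 1

== RESULT ==
x | h
r | 1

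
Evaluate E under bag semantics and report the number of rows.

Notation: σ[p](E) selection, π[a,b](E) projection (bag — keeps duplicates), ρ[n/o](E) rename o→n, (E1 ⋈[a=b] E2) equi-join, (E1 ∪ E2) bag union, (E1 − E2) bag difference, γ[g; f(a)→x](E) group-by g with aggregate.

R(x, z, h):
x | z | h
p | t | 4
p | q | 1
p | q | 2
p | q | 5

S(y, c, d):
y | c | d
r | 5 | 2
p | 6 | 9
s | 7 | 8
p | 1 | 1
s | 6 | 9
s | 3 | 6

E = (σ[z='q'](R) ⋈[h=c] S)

Row counts bottom-up:
  R → 4
  σ[z='q'](R) → 3
  S → 6
  (σ[z='q'](R) ⋈[h=c] S) → 2

|E| = 2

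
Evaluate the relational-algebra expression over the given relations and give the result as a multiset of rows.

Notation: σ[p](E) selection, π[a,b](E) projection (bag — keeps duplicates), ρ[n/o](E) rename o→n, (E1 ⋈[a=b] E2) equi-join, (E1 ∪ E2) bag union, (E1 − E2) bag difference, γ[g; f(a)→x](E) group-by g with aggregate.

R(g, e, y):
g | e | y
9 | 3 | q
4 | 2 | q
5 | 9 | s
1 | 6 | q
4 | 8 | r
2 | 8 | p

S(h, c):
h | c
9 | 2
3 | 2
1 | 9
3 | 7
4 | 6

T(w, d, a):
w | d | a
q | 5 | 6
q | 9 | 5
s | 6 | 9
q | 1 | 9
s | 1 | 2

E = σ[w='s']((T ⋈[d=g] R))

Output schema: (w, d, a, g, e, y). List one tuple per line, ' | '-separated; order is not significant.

Row counts bottom-up:
  T → 5
  R → 6
  (T ⋈[d=g] R) → 4
  σ[w='s']((T ⋈[d=g] R)) → 1

== RESULT ==
w | d | a | g | e | y
s | 1 | 2 | 1 | 6 | q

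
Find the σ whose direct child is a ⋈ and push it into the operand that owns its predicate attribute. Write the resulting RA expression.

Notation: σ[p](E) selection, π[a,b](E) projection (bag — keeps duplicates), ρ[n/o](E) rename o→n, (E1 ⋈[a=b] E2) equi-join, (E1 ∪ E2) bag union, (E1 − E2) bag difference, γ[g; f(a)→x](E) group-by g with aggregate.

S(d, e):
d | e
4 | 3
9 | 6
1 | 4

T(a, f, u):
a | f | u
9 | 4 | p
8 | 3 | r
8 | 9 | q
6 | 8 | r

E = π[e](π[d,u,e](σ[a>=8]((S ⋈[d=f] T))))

σ filters on a, owned by the right side.
E' = π[e](π[d,u,e]((S ⋈[d=f] σ[a>=8](T))))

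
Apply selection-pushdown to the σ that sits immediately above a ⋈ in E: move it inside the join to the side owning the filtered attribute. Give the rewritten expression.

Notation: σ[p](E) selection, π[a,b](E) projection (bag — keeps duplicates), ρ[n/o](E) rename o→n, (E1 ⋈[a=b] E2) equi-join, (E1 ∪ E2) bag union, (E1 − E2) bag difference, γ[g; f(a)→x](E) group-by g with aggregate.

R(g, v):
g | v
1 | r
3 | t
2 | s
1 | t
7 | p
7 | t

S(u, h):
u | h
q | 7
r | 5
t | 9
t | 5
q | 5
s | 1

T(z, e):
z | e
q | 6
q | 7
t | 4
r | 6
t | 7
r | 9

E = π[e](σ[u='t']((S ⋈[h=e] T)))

σ filters on u, owned by the left side.
E' = π[e]((σ[u='t'](S) ⋈[h=e] T))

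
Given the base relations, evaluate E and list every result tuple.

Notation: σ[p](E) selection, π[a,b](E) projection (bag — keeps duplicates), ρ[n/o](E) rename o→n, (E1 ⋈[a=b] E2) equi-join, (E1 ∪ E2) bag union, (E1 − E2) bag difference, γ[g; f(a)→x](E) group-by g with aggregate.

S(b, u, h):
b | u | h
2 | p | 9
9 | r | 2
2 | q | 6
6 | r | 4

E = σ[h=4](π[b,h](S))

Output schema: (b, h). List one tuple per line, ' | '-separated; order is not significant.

Per-node cardinality:
  S → 4
  π[b,h](S) → 4
  σ[h=4](π[b,h](S)) → 1

== RESULT ==
b | h
6 | 4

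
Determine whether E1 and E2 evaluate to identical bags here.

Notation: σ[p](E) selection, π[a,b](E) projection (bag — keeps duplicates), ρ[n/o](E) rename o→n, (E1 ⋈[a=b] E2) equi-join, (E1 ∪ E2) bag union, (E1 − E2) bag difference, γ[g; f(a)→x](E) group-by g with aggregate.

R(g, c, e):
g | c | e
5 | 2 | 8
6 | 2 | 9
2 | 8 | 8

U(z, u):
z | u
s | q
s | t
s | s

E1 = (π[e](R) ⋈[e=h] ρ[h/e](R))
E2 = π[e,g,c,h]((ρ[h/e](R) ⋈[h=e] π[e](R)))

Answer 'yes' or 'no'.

E1 per-node cardinality:
  R → 3
  π[e](R) → 3
  R → 3
  ρ[h/e](R) → 3
  (π[e](R) ⋈[e=h] ρ[h/e](R)) → 5
E2 per-node cardinality:
  R → 3
  ρ[h/e](R) → 3
  R → 3
  π[e](R) → 3
  (ρ[h/e](R) ⋈[h=e] π[e](R)) → 5
  π[e,g,c,h]((ρ[h/e](R) ⋈[h=e] π[e](R))) → 5

E1 and E2 produce the same multiset:
e | g | c | h
8 | 2 | 8 | 8
8 | 2 | 8 | 8
8 | 5 | 2 | 8
8 | 5 | 2 | 8
9 | 6 | 2 | 9

yes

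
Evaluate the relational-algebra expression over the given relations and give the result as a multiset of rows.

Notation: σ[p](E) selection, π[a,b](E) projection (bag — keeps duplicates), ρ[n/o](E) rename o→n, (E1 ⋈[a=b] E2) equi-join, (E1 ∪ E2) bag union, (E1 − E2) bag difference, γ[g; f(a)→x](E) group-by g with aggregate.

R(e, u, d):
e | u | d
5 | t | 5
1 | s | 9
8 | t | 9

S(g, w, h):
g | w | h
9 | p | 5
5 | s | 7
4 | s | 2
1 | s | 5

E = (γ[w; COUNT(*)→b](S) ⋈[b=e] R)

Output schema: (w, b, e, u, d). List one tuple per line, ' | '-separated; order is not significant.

Row counts bottom-up:
  S → 4
  γ[w; COUNT(*)→b](S) → 2
  R → 3
  (γ[w; COUNT(*)→b](S) ⋈[b=e] R) → 1

== RESULT ==
w | b | e | u | d
p | 1 | 1 | s | 9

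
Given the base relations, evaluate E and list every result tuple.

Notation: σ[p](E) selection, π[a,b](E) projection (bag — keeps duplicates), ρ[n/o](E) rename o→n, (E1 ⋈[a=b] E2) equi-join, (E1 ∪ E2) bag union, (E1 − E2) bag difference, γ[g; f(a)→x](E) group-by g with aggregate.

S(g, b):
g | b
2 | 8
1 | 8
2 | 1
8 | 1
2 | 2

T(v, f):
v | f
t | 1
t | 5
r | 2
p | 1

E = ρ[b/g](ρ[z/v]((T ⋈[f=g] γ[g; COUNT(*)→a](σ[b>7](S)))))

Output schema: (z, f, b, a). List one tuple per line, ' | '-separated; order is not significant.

Per-node cardinality:
  T → 4
  S → 5
  σ[b>7](S) → 2
  γ[g; COUNT(*)→a](σ[b>7](S)) → 2
  (T ⋈[f=g] γ[g; COUNT(*)→a](σ[b>7](S))) → 3
  ρ[z/v]((T ⋈[f=g] γ[g; COUNT(*)→a](σ[b>7](S)))) → 3
  ρ[b/g](ρ[z/v]((T ⋈[f=g] γ[g; COUNT(*)→a](σ[b>7](S))))) → 3

== RESULT ==
z | f | b | a
p | 1 | 1 | 1
r | 2 | 2 | 1
t | 1 | 1 | 1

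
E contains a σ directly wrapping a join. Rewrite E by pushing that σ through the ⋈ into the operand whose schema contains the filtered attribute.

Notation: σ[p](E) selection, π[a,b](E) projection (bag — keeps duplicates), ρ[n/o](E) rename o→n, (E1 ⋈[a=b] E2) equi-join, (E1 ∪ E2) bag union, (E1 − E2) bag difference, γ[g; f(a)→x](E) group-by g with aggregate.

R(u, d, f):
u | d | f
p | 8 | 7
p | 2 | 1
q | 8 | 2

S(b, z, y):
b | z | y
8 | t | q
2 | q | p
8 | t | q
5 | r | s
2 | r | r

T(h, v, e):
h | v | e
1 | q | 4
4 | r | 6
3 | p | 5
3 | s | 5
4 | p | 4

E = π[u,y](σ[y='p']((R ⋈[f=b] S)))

σ filters on y, owned by the right side.
E' = π[u,y]((R ⋈[f=b] σ[y='p'](S)))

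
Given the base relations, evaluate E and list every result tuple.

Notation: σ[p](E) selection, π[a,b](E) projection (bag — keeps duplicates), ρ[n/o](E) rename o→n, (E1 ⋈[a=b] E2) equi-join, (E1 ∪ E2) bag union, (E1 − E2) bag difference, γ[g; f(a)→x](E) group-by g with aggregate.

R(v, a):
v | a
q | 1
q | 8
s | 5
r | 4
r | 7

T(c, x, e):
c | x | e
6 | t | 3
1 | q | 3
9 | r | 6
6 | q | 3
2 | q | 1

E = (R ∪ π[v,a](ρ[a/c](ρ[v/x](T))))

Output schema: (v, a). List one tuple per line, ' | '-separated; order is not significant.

Stepwise |·|:
  R → 5
  T → 5
  ρ[v/x](T) → 5
  ρ[a/c](ρ[v/x](T)) → 5
  π[v,a](ρ[a/c](ρ[v/x](T))) → 5
  (R ∪ π[v,a](ρ[a/c](ρ[v/x](T)))) → 10

== RESULT ==
v | a
q | 1
q | 1
q | 2
q | 6
q | 8
r | 4
r | 7
r | 9
s | 5
t | 6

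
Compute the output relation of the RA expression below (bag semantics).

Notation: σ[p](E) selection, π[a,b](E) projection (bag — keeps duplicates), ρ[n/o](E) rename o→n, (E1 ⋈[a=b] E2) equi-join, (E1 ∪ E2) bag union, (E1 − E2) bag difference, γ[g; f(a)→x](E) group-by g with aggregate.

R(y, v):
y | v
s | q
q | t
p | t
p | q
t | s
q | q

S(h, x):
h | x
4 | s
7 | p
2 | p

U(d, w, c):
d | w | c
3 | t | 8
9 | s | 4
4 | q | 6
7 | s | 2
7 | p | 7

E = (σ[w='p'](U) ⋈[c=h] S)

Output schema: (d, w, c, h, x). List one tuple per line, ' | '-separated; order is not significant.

Subexpression sizes:
  U → 5
  σ[w='p'](U) → 1
  S → 3
  (σ[w='p'](U) ⋈[c=h] S) → 1

== RESULT ==
d | w | c | h | x
7 | p | 7 | 7 | p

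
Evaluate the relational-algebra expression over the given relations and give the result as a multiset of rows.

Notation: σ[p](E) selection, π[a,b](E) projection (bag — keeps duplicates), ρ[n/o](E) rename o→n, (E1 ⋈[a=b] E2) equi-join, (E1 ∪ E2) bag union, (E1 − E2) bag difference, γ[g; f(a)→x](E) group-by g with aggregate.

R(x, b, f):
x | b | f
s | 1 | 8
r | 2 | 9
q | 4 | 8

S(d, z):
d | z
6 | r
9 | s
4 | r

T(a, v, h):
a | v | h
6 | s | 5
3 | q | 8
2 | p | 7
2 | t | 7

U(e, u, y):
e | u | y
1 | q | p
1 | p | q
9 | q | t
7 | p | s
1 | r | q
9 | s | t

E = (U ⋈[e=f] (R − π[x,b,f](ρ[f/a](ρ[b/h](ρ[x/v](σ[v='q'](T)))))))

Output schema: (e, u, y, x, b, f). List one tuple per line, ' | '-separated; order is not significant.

Stepwise |·|:
  U → 6
  R → 3
  T → 4
  σ[v='q'](T) → 1
  ρ[x/v](σ[v='q'](T)) → 1
  ρ[b/h](ρ[x/v](σ[v='q'](T))) → 1
  ρ[f/a](ρ[b/h](ρ[x/v](σ[v='q'](T)))) → 1
  π[x,b,f](ρ[f/a](ρ[b/h](ρ[x/v](σ[v='q'](T))))) → 1
  (R − π[x,b,f](ρ[f/a](ρ[b/h](ρ[x/v](σ[v='q'](T)))))) → 3
  (U ⋈[e=f] (R − π[x,b,f](ρ[f/a](ρ[b/h](ρ[x/v](σ[v='q'](T))))))) → 2

== RESULT ==
e | u | y | x | b | f
9 | q | t | r | 2 | 9
9 | s | t | r | 2 | 9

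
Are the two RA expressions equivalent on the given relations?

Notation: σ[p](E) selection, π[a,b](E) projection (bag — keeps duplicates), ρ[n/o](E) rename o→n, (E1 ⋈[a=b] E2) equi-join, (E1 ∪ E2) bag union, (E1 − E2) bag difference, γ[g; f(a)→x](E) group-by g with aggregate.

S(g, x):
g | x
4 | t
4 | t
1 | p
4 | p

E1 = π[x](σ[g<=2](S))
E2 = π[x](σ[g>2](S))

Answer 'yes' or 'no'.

E1 subexpression sizes:
  S → 4
  σ[g<=2](S) → 1
  π[x](σ[g<=2](S)) → 1
E2 subexpression sizes:
  S → 4
  σ[g>2](S) → 3
  π[x](σ[g>2](S)) → 3

E1 result:
x
p
E2 result:
x
p
t
t
Witness: ('t',) appears 0× in E1 but 2× in E2.

no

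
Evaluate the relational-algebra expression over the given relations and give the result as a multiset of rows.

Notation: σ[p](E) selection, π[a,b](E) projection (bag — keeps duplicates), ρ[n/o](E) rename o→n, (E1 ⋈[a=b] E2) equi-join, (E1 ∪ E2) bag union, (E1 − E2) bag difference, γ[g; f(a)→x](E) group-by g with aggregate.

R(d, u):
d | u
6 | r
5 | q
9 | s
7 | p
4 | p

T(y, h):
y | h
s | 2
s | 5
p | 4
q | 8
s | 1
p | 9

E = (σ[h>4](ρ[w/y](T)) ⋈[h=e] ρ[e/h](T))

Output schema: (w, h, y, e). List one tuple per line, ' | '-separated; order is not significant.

Per-node cardinality:
  T → 6
  ρ[w/y](T) → 6
  σ[h>4](ρ[w/y](T)) → 3
  T → 6
  ρ[e/h](T) → 6
  (σ[h>4](ρ[w/y](T)) ⋈[h=e] ρ[e/h](T)) → 3

== RESULT ==
w | h | y | e
p | 9 | p | 9
q | 8 | q | 8
s | 5 | s | 5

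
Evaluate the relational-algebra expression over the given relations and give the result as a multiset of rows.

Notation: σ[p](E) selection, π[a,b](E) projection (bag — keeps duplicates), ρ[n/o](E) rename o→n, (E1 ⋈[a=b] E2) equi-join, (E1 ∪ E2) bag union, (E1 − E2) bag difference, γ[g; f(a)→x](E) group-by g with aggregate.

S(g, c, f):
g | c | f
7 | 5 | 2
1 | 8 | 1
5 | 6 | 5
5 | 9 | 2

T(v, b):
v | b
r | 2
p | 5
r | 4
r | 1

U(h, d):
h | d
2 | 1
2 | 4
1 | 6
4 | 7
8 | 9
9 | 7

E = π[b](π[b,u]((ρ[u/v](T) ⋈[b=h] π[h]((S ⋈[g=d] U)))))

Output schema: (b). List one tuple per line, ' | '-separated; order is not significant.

Per-node cardinality:
  T → 4
  ρ[u/v](T) → 4
  S → 4
  U → 6
  (S ⋈[g=d] U) → 3
  π[h]((S ⋈[g=d] U)) → 3
  (ρ[u/v](T) ⋈[b=h] π[h]((S ⋈[g=d] U))) → 2
  π[b,u]((ρ[u/v](T) ⋈[b=h] π[h]((S ⋈[g=d] U)))) → 2
  π[b](π[b,u]((ρ[u/v](T) ⋈[b=h] π[h]((S ⋈[g=d] U))))) → 2

== RESULT ==
b
2
4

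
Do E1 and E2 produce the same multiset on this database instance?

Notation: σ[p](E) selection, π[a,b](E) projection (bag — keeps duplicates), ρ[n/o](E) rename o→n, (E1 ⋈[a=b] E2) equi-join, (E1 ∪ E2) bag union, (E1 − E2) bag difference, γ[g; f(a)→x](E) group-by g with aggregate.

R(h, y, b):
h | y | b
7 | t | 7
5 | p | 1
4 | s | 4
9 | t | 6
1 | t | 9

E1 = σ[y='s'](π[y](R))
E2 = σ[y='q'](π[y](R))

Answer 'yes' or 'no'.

E1 row counts bottom-up:
  R → 5
  π[y](R) → 5
  σ[y='s'](π[y](R)) → 1
E2 row counts bottom-up:
  R → 5
  π[y](R) → 5
  σ[y='q'](π[y](R)) → 0

E1 result:
y
s
E2 result:
y
(0 rows)
Witness: ('s',) appears 1× in E1 but 0× in E2.

no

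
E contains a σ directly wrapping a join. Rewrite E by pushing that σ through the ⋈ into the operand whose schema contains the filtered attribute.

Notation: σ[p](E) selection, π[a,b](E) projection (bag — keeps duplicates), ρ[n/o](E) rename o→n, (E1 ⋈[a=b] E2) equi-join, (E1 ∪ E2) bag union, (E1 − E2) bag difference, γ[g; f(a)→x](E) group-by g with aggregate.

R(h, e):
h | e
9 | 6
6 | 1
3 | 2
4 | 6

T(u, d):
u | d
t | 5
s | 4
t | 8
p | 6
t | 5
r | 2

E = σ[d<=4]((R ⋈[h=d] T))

σ filters on d, owned by the right side.
E' = (R ⋈[h=d] σ[d<=4](T))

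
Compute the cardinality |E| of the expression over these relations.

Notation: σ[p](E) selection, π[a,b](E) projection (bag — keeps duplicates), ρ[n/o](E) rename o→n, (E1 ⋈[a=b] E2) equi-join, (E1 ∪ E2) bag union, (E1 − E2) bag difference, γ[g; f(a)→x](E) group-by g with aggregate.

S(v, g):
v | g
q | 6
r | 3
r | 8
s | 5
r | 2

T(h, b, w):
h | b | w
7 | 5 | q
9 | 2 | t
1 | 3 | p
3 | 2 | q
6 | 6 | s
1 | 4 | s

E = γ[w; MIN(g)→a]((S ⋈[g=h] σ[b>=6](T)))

Row counts bottom-up:
  S → 5
  T → 6
  σ[b>=6](T) → 1
  (S ⋈[g=h] σ[b>=6](T)) → 1
  γ[w; MIN(g)→a]((S ⋈[g=h] σ[b>=6](T))) → 1

|E| = 1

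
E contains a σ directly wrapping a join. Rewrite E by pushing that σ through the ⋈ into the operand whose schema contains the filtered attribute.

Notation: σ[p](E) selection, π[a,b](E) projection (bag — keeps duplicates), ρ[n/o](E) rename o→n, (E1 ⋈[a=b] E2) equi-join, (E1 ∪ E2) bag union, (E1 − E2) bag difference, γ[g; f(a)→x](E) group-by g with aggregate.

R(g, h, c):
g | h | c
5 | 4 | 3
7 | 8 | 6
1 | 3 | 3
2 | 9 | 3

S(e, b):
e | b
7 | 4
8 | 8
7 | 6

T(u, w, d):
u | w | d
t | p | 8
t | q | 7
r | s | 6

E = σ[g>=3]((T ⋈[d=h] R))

σ filters on g, owned by the right side.
E' = (T ⋈[d=h] σ[g>=3](R))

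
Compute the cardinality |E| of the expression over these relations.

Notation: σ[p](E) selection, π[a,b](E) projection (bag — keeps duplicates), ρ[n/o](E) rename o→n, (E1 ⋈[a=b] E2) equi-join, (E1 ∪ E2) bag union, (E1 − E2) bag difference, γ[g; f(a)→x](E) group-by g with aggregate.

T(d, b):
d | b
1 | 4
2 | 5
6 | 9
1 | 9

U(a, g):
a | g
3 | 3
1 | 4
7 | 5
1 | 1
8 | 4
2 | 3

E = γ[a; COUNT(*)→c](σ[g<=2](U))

Per-node cardinality:
  U → 6
  σ[g<=2](U) → 1
  γ[a; COUNT(*)→c](σ[g<=2](U)) → 1

|E| = 1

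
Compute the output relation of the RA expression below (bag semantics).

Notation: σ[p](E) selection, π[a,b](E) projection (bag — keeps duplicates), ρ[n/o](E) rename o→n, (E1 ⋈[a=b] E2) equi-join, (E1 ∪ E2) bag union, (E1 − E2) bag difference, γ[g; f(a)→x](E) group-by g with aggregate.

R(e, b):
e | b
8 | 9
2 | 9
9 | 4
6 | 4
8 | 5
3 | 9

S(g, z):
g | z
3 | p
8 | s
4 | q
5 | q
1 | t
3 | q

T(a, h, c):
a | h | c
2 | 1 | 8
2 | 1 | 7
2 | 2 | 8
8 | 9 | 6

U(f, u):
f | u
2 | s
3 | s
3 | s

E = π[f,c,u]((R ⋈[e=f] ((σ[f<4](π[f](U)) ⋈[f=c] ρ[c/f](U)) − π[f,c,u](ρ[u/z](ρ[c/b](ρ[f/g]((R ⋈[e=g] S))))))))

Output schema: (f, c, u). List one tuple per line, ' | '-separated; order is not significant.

Subexpression sizes:
  R → 6
  U → 3
  π[f](U) → 3
  σ[f<4](π[f](U)) → 3
  U → 3
  ρ[c/f](U) → 3
  (σ[f<4](π[f](U)) ⋈[f=c] ρ[c/f](U)) → 5
  R → 6
  S → 6
  (R ⋈[e=g] S) → 4
  ρ[f/g]((R ⋈[e=g] S)) → 4
  ρ[c/b](ρ[f/g]((R ⋈[e=g] S))) → 4
  ρ[u/z](ρ[c/b](ρ[f/g]((R ⋈[e=g] S)))) → 4
  π[f,c,u](ρ[u/z](ρ[c/b](ρ[f/g]((R ⋈[e=g] S))))) → 4
  ((σ[f<4](π[f](U)) ⋈[f=c] ρ[c/f](U)) − π[f,c,u](ρ[u/z](ρ[c/b](ρ[f/g]((R ⋈[e=g] S)))))) → 5
  (R ⋈[e=f] ((σ[f<4](π[f](U)) ⋈[f=c] ρ[c/f](U)) − π[f,c,u](ρ[u/z](ρ[c/b](ρ[f/g]((R ⋈[e=g] S))))))) → 5
  π[f,c,u]((R ⋈[e=f] ((σ[f<4](π[f](U)) ⋈[f=c] ρ[c/f](U)) − π[f,c,u](ρ[u/z](ρ[c/b](ρ[f/g]((R ⋈[e=g] S)))))))) → 5

== RESULT ==
f | c | u
2 | 2 | s
3 | 3 | s
3 | 3 | s
3 | 3 | s
3 | 3 | s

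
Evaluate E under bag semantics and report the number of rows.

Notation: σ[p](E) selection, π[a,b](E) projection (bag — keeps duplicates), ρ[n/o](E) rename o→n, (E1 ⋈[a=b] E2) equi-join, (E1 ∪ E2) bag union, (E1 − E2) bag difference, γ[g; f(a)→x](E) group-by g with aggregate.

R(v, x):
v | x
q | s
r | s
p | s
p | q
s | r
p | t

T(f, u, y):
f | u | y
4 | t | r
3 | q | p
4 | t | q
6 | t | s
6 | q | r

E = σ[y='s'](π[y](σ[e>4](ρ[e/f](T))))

Row counts bottom-up:
  T → 5
  ρ[e/f](T) → 5
  σ[e>4](ρ[e/f](T)) → 2
  π[y](σ[e>4](ρ[e/f](T))) → 2
  σ[y='s'](π[y](σ[e>4](ρ[e/f](T)))) → 1

|E| = 1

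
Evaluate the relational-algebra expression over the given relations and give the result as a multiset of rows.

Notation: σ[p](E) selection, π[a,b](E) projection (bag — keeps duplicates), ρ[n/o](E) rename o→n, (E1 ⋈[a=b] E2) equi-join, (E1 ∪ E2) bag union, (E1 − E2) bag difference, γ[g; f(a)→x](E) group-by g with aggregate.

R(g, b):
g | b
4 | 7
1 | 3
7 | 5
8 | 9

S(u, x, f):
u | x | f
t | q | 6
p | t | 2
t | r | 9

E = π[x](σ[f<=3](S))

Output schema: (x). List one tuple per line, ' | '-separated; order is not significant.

Stepwise |·|:
  S → 3
  σ[f<=3](S) → 1
  π[x](σ[f<=3](S)) → 1

== RESULT ==
x
t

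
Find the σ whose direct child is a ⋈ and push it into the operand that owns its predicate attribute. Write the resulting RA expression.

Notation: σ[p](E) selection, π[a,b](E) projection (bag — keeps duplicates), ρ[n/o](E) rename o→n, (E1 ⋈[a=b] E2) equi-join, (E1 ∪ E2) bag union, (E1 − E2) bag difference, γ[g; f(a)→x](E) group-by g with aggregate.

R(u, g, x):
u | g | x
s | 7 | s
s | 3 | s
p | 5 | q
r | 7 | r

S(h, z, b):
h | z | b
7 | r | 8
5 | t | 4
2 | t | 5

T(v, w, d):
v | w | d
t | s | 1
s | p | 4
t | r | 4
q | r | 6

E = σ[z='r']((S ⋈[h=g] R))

σ filters on z, owned by the left side.
E' = (σ[z='r'](S) ⋈[h=g] R)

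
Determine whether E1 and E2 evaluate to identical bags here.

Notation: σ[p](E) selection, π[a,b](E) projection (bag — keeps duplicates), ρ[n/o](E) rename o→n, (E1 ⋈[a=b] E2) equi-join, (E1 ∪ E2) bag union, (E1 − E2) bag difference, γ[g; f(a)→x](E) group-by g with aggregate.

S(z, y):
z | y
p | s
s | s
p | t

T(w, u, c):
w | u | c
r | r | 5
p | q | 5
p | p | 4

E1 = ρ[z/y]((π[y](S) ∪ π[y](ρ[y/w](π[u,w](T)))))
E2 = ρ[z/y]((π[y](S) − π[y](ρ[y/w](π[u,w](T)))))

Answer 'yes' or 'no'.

E1 stepwise |·|:
  S → 3
  π[y](S) → 3
  T → 3
  π[u,w](T) → 3
  ρ[y/w](π[u,w](T)) → 3
  π[y](ρ[y/w](π[u,w](T))) → 3
  (π[y](S) ∪ π[y](ρ[y/w](π[u,w](T)))) → 6
  ρ[z/y]((π[y](S) ∪ π[y](ρ[y/w](π[u,w](T))))) → 6
E2 stepwise |·|:
  S → 3
  π[y](S) → 3
  T → 3
  π[u,w](T) → 3
  ρ[y/w](π[u,w](T)) → 3
  π[y](ρ[y/w](π[u,w](T))) → 3
  (π[y](S) − π[y](ρ[y/w](π[u,w](T)))) → 3
  ρ[z/y]((π[y](S) − π[y](ρ[y/w](π[u,w](T))))) → 3

E1 result:
z
p
p
r
s
s
t
E2 result:
z
s
s
t
Witness: ('p',) appears 2× in E1 but 0× in E2.

no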